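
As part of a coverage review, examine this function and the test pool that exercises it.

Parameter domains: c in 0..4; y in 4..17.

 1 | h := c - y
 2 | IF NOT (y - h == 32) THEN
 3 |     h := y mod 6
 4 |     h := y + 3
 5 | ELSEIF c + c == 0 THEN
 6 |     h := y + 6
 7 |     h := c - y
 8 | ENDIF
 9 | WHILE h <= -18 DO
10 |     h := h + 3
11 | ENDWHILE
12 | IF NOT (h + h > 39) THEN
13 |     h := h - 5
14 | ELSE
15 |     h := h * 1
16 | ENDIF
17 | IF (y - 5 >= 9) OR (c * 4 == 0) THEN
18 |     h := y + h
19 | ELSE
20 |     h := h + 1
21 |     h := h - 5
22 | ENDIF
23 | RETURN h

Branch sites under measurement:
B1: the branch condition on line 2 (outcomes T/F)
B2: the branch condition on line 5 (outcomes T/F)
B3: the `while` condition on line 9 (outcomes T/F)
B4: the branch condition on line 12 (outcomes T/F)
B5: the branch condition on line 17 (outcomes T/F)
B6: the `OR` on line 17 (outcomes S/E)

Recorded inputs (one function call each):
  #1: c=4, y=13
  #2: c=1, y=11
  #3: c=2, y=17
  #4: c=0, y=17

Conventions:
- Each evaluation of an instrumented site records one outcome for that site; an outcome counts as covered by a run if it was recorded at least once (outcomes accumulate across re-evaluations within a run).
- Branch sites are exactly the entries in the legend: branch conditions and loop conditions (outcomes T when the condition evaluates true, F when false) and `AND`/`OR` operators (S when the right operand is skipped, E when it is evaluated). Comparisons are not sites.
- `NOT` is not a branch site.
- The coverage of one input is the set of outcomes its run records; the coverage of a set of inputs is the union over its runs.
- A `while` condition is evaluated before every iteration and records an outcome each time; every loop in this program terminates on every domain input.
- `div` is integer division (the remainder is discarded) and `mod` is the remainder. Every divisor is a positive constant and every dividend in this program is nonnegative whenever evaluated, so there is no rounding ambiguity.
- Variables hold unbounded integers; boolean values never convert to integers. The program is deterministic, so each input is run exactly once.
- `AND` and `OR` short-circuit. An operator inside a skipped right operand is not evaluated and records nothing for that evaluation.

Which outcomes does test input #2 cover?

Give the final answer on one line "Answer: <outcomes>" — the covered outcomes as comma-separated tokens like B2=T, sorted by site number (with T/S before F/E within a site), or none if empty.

Simulating input #2 (c=1, y=11) step by step:
  B1->T, B3->F, B4->T, B6->E, B5->F
deduplicating events, the covered set is: B1=T, B3=F, B4=T, B5=F, B6=E

Answer: B1=T, B3=F, B4=T, B5=F, B6=E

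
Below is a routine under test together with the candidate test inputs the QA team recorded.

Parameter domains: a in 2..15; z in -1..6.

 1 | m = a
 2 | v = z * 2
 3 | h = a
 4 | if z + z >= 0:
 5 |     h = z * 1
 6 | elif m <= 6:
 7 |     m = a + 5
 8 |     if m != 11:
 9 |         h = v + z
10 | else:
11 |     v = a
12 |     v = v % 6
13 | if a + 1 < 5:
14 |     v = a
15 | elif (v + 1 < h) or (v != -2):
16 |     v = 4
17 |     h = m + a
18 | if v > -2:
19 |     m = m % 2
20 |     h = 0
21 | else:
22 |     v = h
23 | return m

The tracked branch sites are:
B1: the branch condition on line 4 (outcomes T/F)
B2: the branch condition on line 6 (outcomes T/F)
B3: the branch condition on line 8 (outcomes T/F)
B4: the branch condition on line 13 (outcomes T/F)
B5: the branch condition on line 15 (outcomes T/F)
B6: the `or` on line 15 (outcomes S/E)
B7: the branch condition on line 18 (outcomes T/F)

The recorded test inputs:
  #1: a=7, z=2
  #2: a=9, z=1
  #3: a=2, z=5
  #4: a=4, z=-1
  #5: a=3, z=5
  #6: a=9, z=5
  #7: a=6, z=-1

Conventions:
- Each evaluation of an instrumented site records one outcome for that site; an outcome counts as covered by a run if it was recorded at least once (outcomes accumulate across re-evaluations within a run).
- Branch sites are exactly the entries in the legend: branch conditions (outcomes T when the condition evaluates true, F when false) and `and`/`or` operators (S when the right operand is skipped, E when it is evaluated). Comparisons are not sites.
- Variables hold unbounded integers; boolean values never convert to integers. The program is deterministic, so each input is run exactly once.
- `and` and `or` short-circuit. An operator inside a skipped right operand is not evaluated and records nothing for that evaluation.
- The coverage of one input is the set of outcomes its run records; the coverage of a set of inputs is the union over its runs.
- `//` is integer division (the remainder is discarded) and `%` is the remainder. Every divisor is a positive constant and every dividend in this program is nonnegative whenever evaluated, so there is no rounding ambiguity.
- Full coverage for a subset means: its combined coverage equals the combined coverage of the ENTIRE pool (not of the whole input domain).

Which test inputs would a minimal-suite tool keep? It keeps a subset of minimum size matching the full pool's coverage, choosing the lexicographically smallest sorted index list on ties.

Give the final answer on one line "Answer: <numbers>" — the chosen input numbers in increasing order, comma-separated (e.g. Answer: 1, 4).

input #1, a=7, z=2: events B1->T, B4->F, B6->E, B5->T, B7->T; outcomes B1=T, B4=F, B5=T, B6=E, B7=T
input #2, a=9, z=1: events B1->T, B4->F, B6->E, B5->T, B7->T; outcomes B1=T, B4=F, B5=T, B6=E, B7=T
input #3, a=2, z=5: events B1->T, B4->T, B7->T; outcomes B1=T, B4=T, B7=T
input #4, a=4, z=-1: events B1->F, B2->T, B3->T, B4->F, B6->E, B5->F, B7->F; outcomes B1=F, B2=T, B3=T, B4=F, B5=F, B6=E, B7=F
input #5, a=3, z=5: events B1->T, B4->T, B7->T; outcomes B1=T, B4=T, B7=T
input #6, a=9, z=5: events B1->T, B4->F, B6->E, B5->T, B7->T; outcomes B1=T, B4=F, B5=T, B6=E, B7=T
input #7, a=6, z=-1: events B1->F, B2->T, B3->F, B4->F, B6->S, B5->T, B7->T; outcomes B1=F, B2=T, B3=F, B4=F, B5=T, B6=S, B7=T
the full pool covers 13 outcomes: B1=T, B1=F, B2=T, B3=T, B3=F, B4=T, B4=F, B5=T, B5=F, B6=S, B6=E, B7=T, B7=F
no size-1 subset reaches all 13 outcomes (best union: 7/13)
no size-2 subset reaches all 13 outcomes (best union: 11/13)
at size 3, {3, 4, 7} reaches all 13 outcomes; every lexicographically earlier size-3 subset fails

Answer: 3, 4, 7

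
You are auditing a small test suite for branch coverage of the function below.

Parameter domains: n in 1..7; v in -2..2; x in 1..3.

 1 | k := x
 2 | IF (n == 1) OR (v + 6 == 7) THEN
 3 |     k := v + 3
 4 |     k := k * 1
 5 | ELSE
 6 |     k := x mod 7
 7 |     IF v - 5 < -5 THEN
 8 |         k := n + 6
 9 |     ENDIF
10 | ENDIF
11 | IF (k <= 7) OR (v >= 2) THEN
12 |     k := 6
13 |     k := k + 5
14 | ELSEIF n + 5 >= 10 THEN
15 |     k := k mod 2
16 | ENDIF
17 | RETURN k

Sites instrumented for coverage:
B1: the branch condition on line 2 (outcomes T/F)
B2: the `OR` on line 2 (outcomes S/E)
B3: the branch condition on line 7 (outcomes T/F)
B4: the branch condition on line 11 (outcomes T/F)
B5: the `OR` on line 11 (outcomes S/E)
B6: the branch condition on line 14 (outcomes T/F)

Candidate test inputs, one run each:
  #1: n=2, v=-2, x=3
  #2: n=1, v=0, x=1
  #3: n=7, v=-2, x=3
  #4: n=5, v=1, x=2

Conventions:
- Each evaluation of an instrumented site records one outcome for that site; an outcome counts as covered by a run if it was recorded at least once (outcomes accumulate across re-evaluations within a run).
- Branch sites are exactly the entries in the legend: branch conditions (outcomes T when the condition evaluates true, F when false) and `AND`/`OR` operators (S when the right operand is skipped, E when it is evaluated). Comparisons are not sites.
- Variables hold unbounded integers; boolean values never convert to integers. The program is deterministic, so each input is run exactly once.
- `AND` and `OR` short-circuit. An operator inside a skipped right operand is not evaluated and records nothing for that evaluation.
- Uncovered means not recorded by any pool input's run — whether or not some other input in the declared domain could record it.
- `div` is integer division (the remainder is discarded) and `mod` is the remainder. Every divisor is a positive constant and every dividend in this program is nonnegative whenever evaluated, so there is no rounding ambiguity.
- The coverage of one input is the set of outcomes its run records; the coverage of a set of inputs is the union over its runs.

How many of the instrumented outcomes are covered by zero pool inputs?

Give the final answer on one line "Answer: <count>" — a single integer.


run #1 (n=2, v=-2, x=3) records B1=F, B2=E, B3=T, B4=F, B5=E, B6=F
run #2 (n=1, v=0, x=1) records B1=T, B2=S, B4=T, B5=S
run #3 (n=7, v=-2, x=3) records B1=F, B2=E, B3=T, B4=F, B5=E, B6=T
run #4 (n=5, v=1, x=2) records B1=T, B2=E, B4=T, B5=S
union over the pool: B1=T, B1=F, B2=S, B2=E, B3=T, B4=T, B4=F, B5=S, B5=E, B6=T, B6=F
uncovered (1 of 12): B3=F
Answer: 1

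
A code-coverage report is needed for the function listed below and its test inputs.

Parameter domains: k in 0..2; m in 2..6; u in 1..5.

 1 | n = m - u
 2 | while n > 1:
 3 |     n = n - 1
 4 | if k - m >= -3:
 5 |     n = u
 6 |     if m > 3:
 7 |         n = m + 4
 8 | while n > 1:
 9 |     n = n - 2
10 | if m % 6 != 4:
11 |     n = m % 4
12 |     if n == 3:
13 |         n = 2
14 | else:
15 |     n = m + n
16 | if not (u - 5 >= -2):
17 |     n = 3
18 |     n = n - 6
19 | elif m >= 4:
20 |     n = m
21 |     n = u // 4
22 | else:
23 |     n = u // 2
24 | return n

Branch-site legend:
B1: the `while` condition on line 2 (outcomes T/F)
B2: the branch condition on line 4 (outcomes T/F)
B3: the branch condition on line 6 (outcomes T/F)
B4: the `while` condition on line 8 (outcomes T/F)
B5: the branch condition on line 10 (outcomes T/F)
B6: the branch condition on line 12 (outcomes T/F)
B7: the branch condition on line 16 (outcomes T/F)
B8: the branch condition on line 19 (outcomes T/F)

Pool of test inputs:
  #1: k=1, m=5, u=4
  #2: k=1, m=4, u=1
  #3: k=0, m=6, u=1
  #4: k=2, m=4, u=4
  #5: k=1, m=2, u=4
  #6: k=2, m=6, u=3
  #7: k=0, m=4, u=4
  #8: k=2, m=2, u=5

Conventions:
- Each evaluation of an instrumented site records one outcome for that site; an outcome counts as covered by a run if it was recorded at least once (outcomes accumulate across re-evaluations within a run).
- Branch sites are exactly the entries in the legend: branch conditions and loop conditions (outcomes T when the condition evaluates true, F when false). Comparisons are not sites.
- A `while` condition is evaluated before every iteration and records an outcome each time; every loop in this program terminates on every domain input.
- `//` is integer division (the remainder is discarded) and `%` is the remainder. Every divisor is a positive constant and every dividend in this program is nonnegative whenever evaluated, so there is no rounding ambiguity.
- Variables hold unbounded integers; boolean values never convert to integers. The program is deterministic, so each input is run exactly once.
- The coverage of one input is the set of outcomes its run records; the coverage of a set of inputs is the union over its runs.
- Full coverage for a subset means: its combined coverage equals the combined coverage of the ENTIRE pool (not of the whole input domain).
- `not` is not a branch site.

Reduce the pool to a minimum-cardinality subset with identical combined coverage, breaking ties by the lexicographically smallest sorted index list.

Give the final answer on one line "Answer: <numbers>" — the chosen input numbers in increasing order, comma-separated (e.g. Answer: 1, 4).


input #1 (k=1, m=5, u=4): events B1->F, B2->F, B4->F, B5->T, B6->F, B7->F, B8->T; covers B1=F, B2=F, B4=F, B5=T, B6=F, B7=F, B8=T
input #2 (k=1, m=4, u=1): events B1->T, B1->T, B1->F, B2->T, B3->T, B4->T, B4->T, B4->T, B4->T, B4->F, B5->F, B7->T; covers B1=T, B1=F, B2=T, B3=T, B4=T, B4=F, B5=F, B7=T
input #3 (k=0, m=6, u=1): events B1->T, B1->T, B1->T, B1->T, B1->F, B2->F, B4->F, B5->T, B6->F, B7->T; covers B1=T, B1=F, B2=F, B4=F, B5=T, B6=F, B7=T
input #4 (k=2, m=4, u=4): events B1->F, B2->T, B3->T, B4->T, B4->T, B4->T, B4->T, B4->F, B5->F, B7->F, B8->T; covers B1=F, B2=T, B3=T, B4=T, B4=F, B5=F, B7=F, B8=T
input #5 (k=1, m=2, u=4): events B1->F, B2->T, B3->F, B4->T, B4->T, B4->F, B5->T, B6->F, B7->F, B8->F; covers B1=F, B2=T, B3=F, B4=T, B4=F, B5=T, B6=F, B7=F, B8=F
input #6 (k=2, m=6, u=3): events B1->T, B1->T, B1->F, B2->F, B4->F, B5->T, B6->F, B7->F, B8->T; covers B1=T, B1=F, B2=F, B4=F, B5=T, B6=F, B7=F, B8=T
input #7 (k=0, m=4, u=4): events B1->F, B2->F, B4->F, B5->F, B7->F, B8->T; covers B1=F, B2=F, B4=F, B5=F, B7=F, B8=T
input #8 (k=2, m=2, u=5): events B1->F, B2->T, B3->F, B4->T, B4->T, B4->F, B5->T, B6->F, B7->F, B8->F; covers B1=F, B2=T, B3=F, B4=T, B4=F, B5=T, B6=F, B7=F, B8=F
the full pool covers 15 outcomes: B1=T, B1=F, B2=T, B2=F, B3=T, B3=F, B4=T, B4=F, B5=T, B5=F, B6=F, B7=T, B7=F, B8=T, B8=F
size 1 is not enough: best union over all size-1 subsets is 9/15
size 2 is not enough: best union over all size-2 subsets is 13/15
size 3: inputs {1, 2, 5} cover all 15 outcomes, and no lexicographically smaller subset of this size does
Answer: 1, 2, 5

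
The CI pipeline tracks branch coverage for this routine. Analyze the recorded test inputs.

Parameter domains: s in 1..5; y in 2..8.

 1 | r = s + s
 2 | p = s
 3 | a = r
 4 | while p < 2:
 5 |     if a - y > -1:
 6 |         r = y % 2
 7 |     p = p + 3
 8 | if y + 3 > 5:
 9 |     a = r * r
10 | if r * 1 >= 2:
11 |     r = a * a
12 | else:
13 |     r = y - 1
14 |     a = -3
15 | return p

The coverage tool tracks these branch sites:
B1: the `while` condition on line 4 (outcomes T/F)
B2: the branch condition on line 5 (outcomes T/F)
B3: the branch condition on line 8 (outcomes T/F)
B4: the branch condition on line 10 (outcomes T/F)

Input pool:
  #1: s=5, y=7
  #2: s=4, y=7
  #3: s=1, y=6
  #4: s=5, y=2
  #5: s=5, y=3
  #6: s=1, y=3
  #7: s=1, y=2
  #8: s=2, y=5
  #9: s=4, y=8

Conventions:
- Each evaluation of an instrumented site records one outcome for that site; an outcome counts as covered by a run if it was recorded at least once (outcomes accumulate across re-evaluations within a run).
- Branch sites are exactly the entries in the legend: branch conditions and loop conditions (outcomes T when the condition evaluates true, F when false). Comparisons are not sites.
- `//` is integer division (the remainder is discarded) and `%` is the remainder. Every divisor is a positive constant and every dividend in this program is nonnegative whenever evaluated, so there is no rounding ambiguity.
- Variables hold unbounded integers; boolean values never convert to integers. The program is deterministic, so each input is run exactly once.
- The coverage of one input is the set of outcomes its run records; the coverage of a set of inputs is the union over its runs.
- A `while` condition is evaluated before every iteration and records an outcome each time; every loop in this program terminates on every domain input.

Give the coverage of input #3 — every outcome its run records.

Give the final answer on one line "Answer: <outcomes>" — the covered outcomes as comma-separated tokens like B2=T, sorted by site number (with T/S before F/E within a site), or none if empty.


Simulating input #3 (s=1, y=6) step by step:
  B1->T, B2->F, B1->F, B3->T, B4->T
collecting distinct outcomes: B1=T, B1=F, B2=F, B3=T, B4=T
Answer: B1=T, B1=F, B2=F, B3=T, B4=T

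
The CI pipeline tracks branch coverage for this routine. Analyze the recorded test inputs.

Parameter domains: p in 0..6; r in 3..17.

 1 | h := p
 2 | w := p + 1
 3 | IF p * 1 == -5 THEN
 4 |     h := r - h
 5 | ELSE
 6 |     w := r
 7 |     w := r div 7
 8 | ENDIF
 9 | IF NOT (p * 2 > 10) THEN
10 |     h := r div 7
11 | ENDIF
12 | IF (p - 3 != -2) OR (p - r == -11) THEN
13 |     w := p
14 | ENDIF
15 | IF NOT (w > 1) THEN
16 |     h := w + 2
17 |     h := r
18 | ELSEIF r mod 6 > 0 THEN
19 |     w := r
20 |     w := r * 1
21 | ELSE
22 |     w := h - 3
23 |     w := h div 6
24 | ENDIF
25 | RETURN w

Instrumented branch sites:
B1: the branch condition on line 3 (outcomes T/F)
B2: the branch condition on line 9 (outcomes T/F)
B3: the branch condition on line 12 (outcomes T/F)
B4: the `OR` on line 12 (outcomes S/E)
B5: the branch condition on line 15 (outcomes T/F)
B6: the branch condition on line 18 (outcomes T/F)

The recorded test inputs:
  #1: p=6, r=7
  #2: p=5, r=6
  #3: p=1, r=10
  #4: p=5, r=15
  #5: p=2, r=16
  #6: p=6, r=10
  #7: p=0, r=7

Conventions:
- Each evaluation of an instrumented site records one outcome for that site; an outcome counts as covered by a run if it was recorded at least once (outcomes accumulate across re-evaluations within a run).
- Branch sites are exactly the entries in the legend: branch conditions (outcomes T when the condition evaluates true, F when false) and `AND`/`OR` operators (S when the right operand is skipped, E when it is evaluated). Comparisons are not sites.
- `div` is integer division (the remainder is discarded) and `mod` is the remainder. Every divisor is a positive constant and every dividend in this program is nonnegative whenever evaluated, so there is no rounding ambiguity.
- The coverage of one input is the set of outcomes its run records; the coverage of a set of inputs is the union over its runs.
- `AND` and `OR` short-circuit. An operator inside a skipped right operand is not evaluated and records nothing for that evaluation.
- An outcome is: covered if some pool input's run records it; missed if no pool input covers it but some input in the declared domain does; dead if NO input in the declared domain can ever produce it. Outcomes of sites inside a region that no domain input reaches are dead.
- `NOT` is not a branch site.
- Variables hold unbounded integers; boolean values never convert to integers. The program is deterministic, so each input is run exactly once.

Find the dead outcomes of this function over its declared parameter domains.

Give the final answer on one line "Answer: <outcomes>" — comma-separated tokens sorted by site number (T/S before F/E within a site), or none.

checking every outcome against all 105 domain inputs:
  B1=T: never recorded by any domain input -> dead
  reachable outcomes have witnesses, e.g. B1=F (e.g. p=0, r=3), B2=T (e.g. p=0, r=3), B2=F (e.g. p=6, r=3), B3=T (e.g. p=0, r=3)

Answer: B1=T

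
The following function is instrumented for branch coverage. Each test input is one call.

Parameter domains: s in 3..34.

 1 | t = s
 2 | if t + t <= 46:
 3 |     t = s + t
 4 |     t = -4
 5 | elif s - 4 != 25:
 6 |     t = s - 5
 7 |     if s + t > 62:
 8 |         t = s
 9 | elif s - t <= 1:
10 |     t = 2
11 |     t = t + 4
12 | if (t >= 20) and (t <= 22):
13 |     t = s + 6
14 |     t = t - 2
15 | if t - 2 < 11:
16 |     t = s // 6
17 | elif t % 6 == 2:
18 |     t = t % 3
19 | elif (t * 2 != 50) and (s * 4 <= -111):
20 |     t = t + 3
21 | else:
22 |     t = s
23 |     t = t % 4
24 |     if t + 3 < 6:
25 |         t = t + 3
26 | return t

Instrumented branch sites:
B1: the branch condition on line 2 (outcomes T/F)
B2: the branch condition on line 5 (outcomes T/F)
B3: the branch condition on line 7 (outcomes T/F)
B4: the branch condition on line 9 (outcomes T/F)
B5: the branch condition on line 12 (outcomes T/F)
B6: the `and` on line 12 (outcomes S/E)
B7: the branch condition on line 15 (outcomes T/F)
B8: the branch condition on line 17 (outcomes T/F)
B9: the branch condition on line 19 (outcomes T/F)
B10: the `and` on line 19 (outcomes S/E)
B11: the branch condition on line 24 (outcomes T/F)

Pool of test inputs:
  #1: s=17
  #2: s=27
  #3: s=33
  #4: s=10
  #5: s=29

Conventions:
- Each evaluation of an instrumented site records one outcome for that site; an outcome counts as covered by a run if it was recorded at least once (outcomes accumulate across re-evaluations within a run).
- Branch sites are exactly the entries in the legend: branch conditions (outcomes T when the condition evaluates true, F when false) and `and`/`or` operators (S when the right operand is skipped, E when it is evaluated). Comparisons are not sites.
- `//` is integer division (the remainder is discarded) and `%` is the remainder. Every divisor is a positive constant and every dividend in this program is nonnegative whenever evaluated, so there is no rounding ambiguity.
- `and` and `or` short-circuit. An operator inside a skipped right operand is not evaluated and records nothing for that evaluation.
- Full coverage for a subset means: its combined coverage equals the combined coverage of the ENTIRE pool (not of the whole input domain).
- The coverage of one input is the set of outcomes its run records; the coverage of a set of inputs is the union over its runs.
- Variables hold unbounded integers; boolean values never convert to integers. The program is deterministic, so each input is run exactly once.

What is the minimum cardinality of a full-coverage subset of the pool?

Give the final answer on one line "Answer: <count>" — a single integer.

test 1 (s=17) hits B1=T, B5=F, B6=S, B7=T
test 2 (s=27) hits B1=F, B2=T, B3=F, B5=T, B6=E, B7=F, B8=F, B9=F, B10=E, B11=F
test 3 (s=33) hits B1=F, B2=T, B3=F, B5=F, B6=E, B7=F, B8=F, B9=F, B10=E, B11=T
test 4 (s=10) hits B1=T, B5=F, B6=S, B7=T
test 5 (s=29) hits B1=F, B2=F, B4=T, B5=F, B6=S, B7=T
pool-wide coverage (17 outcomes): B1=T, B1=F, B2=T, B2=F, B3=F, B4=T, B5=T, B5=F, B6=S, B6=E, B7=T, B7=F, B8=F, B9=F, B10=E, B11=T, B11=F
size 1 is not enough: best union over all size-1 subsets is 10/17
size 2 is not enough: best union over all size-2 subsets is 15/17
size 3 is not enough: best union over all size-3 subsets is 16/17
size 4: inputs {1, 2, 3, 5} cover all 17 outcomes, and no lexicographically smaller subset of this size does

Answer: 4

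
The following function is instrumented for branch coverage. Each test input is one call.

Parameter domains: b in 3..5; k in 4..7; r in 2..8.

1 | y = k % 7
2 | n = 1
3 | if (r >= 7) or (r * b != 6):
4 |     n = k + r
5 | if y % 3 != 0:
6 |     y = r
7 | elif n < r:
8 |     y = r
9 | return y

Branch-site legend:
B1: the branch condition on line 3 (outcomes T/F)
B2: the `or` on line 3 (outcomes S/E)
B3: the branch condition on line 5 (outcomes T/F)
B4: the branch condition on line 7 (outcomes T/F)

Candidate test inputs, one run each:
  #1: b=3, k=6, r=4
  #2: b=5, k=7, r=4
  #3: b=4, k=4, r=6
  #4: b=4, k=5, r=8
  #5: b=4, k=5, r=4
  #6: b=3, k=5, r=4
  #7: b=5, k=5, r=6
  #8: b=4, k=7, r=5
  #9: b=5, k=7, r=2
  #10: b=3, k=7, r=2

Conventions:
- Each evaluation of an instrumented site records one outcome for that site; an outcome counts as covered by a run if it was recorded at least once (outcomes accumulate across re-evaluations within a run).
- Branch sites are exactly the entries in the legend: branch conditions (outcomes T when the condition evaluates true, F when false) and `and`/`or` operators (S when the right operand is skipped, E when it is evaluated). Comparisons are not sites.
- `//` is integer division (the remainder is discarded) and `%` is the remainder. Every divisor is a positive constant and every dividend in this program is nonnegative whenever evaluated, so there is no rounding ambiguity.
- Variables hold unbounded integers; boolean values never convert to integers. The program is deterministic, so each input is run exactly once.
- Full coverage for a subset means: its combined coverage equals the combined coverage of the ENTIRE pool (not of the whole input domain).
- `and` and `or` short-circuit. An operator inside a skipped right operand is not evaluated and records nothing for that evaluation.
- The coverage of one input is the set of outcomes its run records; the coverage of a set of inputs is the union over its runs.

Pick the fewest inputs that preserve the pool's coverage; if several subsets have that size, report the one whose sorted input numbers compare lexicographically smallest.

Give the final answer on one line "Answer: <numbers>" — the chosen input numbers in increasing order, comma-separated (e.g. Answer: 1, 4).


input #1, b=3, k=6, r=4: events B2->E, B1->T, B3->F, B4->F; outcomes B1=T, B2=E, B3=F, B4=F
input #2, b=5, k=7, r=4: events B2->E, B1->T, B3->F, B4->F; outcomes B1=T, B2=E, B3=F, B4=F
input #3, b=4, k=4, r=6: events B2->E, B1->T, B3->T; outcomes B1=T, B2=E, B3=T
input #4, b=4, k=5, r=8: events B2->S, B1->T, B3->T; outcomes B1=T, B2=S, B3=T
input #5, b=4, k=5, r=4: events B2->E, B1->T, B3->T; outcomes B1=T, B2=E, B3=T
input #6, b=3, k=5, r=4: events B2->E, B1->T, B3->T; outcomes B1=T, B2=E, B3=T
input #7, b=5, k=5, r=6: events B2->E, B1->T, B3->T; outcomes B1=T, B2=E, B3=T
input #8, b=4, k=7, r=5: events B2->E, B1->T, B3->F, B4->F; outcomes B1=T, B2=E, B3=F, B4=F
input #9, b=5, k=7, r=2: events B2->E, B1->T, B3->F, B4->F; outcomes B1=T, B2=E, B3=F, B4=F
input #10, b=3, k=7, r=2: events B2->E, B1->F, B3->F, B4->T; outcomes B1=F, B2=E, B3=F, B4=T
the full pool covers 8 outcomes: B1=T, B1=F, B2=S, B2=E, B3=T, B3=F, B4=T, B4=F
size 1 is not enough: best union over all size-1 subsets is 4/8
size 2 is not enough: best union over all size-2 subsets is 7/8
size 3: inputs {1, 4, 10} cover all 8 outcomes, and no lexicographically smaller subset of this size does
Answer: 1, 4, 10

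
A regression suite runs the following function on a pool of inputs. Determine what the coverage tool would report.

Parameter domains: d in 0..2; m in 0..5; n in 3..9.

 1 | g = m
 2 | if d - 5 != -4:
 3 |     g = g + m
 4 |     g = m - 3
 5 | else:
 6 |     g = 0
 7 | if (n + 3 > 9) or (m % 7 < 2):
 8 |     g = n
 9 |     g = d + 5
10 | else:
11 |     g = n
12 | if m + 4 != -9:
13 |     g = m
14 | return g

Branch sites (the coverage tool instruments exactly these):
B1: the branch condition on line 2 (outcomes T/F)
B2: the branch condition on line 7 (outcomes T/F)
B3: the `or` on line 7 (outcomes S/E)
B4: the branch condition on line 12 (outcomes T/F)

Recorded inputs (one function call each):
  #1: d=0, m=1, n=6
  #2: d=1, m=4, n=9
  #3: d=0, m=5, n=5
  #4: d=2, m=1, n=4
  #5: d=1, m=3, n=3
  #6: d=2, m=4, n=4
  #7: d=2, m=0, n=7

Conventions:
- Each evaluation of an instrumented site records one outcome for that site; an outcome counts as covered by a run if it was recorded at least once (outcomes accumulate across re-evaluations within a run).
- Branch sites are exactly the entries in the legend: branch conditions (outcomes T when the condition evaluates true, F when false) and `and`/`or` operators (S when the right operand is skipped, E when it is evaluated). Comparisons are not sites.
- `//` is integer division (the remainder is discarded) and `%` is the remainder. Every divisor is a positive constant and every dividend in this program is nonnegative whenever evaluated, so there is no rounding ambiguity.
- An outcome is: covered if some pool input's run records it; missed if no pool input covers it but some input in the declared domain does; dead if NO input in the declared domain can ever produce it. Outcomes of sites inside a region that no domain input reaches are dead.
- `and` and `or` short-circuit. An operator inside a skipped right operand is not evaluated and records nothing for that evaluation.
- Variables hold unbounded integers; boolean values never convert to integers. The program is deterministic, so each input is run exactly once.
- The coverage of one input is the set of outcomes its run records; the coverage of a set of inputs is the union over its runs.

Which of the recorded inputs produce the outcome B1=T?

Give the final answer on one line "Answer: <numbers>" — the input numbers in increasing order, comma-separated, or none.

input #1 (d=0, m=1, n=6): produces B1=T
input #2 (d=1, m=4, n=9): does not produce B1=T
input #3 (d=0, m=5, n=5): produces B1=T
input #4 (d=2, m=1, n=4): produces B1=T
input #5 (d=1, m=3, n=3): does not produce B1=T
input #6 (d=2, m=4, n=4): produces B1=T
input #7 (d=2, m=0, n=7): produces B1=T

Answer: 1, 3, 4, 6, 7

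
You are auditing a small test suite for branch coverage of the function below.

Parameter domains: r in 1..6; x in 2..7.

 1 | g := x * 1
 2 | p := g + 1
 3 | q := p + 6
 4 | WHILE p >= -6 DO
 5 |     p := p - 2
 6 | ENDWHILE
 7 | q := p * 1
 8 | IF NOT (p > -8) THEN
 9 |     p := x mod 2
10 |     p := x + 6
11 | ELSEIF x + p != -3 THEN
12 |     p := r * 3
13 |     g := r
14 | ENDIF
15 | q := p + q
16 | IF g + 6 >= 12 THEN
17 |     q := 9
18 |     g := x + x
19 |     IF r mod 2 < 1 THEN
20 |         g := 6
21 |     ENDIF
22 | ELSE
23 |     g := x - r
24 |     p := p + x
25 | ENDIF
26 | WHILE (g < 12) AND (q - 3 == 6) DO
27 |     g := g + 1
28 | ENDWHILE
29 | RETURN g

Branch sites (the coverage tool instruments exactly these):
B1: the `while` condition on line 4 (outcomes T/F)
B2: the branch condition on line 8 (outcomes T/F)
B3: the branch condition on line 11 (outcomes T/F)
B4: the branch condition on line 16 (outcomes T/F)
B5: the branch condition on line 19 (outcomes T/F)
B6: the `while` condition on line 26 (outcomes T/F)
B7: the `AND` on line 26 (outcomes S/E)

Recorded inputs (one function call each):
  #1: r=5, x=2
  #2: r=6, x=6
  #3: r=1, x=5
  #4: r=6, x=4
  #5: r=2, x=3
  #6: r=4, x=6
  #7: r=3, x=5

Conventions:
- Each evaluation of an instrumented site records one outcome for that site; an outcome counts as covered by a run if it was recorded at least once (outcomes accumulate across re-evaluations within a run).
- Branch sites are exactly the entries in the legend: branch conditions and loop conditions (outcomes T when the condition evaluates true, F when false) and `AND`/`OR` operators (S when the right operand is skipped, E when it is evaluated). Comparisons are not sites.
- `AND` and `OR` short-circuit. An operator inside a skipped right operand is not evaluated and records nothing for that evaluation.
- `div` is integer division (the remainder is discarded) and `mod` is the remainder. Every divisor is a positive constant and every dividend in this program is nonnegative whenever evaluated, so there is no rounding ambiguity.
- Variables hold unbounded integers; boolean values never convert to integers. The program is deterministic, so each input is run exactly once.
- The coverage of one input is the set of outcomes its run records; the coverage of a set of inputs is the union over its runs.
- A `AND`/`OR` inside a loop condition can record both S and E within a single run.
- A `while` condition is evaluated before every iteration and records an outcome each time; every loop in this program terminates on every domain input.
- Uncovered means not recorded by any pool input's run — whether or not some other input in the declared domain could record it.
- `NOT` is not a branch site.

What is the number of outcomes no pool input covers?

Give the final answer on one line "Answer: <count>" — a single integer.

#1 (r=5, x=2) -> B1->T, B1->T, B1->T, B1->T, B1->T, B1->F, B2->F, B3->T, B4->F, B7->E, B6->F; covered: B1=T, B1=F, B2=F, B3=T, B4=F, B6=F, B7=E
#2 (r=6, x=6) -> B1->T, B1->T, B1->T, B1->T, B1->T, B1->T, B1->T, B1->F, B2->F, B3->T, B4->T, B5->T, B7->E, B6->T, ...; covered: B1=T, B1=F, B2=F, B3=T, B4=T, B5=T, B6=T, B6=F, B7=S, B7=E
#3 (r=1, x=5) -> B1->T, B1->T, B1->T, B1->T, B1->T, B1->T, B1->T, B1->F, B2->T, B4->F, B7->E, B6->F; covered: B1=T, B1=F, B2=T, B4=F, B6=F, B7=E
#4 (r=6, x=4) -> B1->T, B1->T, B1->T, B1->T, B1->T, B1->T, B1->F, B2->F, B3->F, B4->F, B7->E, B6->F; covered: B1=T, B1=F, B2=F, B3=F, B4=F, B6=F, B7=E
#5 (r=2, x=3) -> B1->T, B1->T, B1->T, B1->T, B1->T, B1->T, B1->F, B2->T, B4->F, B7->E, B6->F; covered: B1=T, B1=F, B2=T, B4=F, B6=F, B7=E
#6 (r=4, x=6) -> B1->T, B1->T, B1->T, B1->T, B1->T, B1->T, B1->T, B1->F, B2->F, B3->T, B4->F, B7->E, B6->F; covered: B1=T, B1=F, B2=F, B3=T, B4=F, B6=F, B7=E
#7 (r=3, x=5) -> B1->T, B1->T, B1->T, B1->T, B1->T, B1->T, B1->T, B1->F, B2->T, B4->F, B7->E, B6->F; covered: B1=T, B1=F, B2=T, B4=F, B6=F, B7=E
union over the pool: B1=T, B1=F, B2=T, B2=F, B3=T, B3=F, B4=T, B4=F, B5=T, B6=T, B6=F, B7=S, B7=E
uncovered (1 of 14): B5=F

Answer: 1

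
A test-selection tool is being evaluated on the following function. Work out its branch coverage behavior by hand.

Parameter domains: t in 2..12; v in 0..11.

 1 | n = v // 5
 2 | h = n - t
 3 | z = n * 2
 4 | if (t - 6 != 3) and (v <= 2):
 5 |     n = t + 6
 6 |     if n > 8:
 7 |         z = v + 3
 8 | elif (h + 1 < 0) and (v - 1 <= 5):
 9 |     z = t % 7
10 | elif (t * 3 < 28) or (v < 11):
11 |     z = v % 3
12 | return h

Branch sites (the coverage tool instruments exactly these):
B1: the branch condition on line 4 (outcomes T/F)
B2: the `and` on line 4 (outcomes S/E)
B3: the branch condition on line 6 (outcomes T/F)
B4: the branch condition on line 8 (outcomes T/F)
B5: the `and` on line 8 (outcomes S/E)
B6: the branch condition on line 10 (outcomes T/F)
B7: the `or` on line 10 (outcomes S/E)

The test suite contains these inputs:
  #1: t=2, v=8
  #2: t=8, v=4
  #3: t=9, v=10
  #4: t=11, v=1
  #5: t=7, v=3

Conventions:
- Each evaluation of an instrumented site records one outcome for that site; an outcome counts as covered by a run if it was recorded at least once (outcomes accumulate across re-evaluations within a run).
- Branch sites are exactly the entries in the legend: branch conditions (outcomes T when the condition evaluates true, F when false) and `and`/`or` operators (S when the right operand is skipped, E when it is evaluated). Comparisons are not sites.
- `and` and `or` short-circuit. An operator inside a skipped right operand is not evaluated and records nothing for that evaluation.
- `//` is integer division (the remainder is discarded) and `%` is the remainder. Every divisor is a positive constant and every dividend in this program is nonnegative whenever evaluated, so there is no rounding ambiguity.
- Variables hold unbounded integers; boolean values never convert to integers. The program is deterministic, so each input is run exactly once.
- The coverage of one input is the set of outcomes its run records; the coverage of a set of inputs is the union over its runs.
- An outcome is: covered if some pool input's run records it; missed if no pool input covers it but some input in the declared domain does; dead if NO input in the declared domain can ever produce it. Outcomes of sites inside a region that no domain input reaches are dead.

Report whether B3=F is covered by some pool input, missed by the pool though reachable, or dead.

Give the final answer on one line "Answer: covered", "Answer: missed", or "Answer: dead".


no pool input records B3=F
but domain input (t=2, v=0) does record it -> reachable, so missed
Answer: missed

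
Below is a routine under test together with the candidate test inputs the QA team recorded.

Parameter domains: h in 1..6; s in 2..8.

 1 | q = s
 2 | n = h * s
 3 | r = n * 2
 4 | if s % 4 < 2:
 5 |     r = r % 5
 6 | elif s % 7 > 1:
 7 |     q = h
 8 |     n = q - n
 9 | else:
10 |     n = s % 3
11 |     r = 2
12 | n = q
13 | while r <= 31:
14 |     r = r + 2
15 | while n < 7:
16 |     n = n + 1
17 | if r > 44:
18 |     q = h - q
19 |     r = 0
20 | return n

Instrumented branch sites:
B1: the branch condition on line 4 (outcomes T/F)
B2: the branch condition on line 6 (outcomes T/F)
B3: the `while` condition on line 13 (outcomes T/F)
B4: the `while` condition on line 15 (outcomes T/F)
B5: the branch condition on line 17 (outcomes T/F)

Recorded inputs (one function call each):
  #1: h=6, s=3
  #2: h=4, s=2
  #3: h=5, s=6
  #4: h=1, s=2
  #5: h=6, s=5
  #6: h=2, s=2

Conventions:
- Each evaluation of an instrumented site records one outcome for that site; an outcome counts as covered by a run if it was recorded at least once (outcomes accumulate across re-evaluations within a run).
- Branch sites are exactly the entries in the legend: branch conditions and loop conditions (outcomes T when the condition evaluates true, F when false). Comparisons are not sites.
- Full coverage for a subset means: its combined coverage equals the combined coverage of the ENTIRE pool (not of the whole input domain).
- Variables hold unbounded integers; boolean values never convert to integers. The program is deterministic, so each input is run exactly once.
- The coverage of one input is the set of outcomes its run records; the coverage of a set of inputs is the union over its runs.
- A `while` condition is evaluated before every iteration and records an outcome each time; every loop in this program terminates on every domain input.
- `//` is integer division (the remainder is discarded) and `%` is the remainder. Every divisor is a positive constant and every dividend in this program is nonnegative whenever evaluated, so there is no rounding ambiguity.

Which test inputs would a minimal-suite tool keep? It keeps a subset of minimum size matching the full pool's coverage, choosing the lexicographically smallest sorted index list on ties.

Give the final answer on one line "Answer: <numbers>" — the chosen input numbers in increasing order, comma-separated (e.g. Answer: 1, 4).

input #1, h=6, s=3: events B1->F, B2->T, B3->F, B4->T, B4->F, B5->F; outcomes B1=F, B2=T, B3=F, B4=T, B4=F, B5=F
input #2, h=4, s=2: events B1->F, B2->T, B3->T, B3->T, B3->T, B3->T, B3->T, B3->T, B3->T, B3->T, B3->F, B4->T, B4->T, B4->T, ...; outcomes B1=F, B2=T, B3=T, B3=F, B4=T, B4=F, B5=F
input #3, h=5, s=6: events B1->F, B2->T, B3->F, B4->T, B4->T, B4->F, B5->T; outcomes B1=F, B2=T, B3=F, B4=T, B4=F, B5=T
input #4, h=1, s=2: events B1->F, B2->T, B3->T, B3->T, B3->T, B3->T, B3->T, B3->T, B3->T, B3->T, B3->T, B3->T, B3->T, B3->T, ...; outcomes B1=F, B2=T, B3=T, B3=F, B4=T, B4=F, B5=F
input #5, h=6, s=5: events B1->T, B3->T, B3->T, B3->T, B3->T, B3->T, B3->T, B3->T, B3->T, B3->T, B3->T, B3->T, B3->T, B3->T, ...; outcomes B1=T, B3=T, B3=F, B4=T, B4=F, B5=F
input #6, h=2, s=2: events B1->F, B2->T, B3->T, B3->T, B3->T, B3->T, B3->T, B3->T, B3->T, B3->T, B3->T, B3->T, B3->T, B3->T, ...; outcomes B1=F, B2=T, B3=T, B3=F, B4=T, B4=F, B5=F
the full pool covers 9 outcomes: B1=T, B1=F, B2=T, B3=T, B3=F, B4=T, B4=F, B5=T, B5=F
every size-1 subset falls short of the 9 outcomes (best: 7/9)
inputs {3, 5} (size 2) cover everything; no size-2 subset with a lexicographically smaller index list covers all 9

Answer: 3, 5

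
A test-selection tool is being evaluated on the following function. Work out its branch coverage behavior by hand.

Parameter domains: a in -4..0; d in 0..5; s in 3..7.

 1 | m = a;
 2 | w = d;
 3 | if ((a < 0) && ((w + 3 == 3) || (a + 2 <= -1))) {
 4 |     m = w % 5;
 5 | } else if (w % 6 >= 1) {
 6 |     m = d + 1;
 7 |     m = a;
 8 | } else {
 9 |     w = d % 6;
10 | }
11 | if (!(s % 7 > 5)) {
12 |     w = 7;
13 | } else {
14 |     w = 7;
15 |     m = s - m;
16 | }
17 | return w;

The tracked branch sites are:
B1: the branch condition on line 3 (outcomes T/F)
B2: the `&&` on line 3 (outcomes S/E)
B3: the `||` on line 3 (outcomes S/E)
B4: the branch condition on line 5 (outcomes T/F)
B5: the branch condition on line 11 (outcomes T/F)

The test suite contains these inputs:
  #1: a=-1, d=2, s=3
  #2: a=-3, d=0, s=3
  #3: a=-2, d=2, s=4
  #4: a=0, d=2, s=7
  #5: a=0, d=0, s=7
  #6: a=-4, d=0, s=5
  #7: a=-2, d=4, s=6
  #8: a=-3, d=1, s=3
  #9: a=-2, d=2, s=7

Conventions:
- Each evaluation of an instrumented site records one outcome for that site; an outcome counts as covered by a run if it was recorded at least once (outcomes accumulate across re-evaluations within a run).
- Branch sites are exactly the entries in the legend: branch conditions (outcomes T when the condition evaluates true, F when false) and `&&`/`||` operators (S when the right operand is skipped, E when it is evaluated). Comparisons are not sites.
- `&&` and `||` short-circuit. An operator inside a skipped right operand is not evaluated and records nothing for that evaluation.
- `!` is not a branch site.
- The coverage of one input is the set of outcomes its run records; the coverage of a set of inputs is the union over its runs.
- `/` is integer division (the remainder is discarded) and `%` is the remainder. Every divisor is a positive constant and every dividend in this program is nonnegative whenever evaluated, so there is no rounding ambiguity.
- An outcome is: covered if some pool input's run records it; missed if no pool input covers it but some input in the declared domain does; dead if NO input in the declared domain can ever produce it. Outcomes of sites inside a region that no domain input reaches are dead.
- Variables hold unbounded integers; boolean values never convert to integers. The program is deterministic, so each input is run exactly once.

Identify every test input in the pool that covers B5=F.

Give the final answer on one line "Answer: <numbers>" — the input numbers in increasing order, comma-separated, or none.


input #1 (a=-1, d=2, s=3): does not produce B5=F
input #2 (a=-3, d=0, s=3): does not produce B5=F
input #3 (a=-2, d=2, s=4): does not produce B5=F
input #4 (a=0, d=2, s=7): does not produce B5=F
input #5 (a=0, d=0, s=7): does not produce B5=F
input #6 (a=-4, d=0, s=5): does not produce B5=F
input #7 (a=-2, d=4, s=6): produces B5=F
input #8 (a=-3, d=1, s=3): does not produce B5=F
input #9 (a=-2, d=2, s=7): does not produce B5=F
Answer: 7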